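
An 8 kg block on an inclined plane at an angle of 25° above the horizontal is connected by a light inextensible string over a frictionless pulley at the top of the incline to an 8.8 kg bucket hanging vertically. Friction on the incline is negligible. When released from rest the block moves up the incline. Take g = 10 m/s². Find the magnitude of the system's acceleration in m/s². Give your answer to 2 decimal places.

3.23 m/s²

For the block on the incline: the weight component along the slope is m₁g sin 25° = 8 × 10 × 0.4226 = 33.808 N and the normal force is N = m₁g cos 25° = 72.505 N.
Newton's second law for the block (up-slope positive): T − 33.808 = 8 a. For the hanging bucket (downward positive): 8.8 × 10 − T = 8.8 a.
Adding the two equations eliminates T: 54.192 = 16.8 a, so a = 3.2257 m/s².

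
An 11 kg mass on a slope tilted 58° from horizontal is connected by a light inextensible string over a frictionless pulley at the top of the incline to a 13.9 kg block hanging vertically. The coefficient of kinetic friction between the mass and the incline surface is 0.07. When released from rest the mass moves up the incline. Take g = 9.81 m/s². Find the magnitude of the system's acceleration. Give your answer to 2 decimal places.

For the mass on the incline: the weight component along the slope is m₁g sin 58° = 11 × 9.81 × 0.8480 = 91.508 N and the normal force is N = m₁g cos 58° = 57.184 N.
Kinetic friction opposes the mass's motion up the incline: f = μN = 0.07 × 57.184 = 4.003 N acting down the slope.
Newton's second law for the mass (up-slope positive): T − 91.508 − 4.003 = 11 a. For the hanging block (downward positive): 13.9 × 9.81 − T = 13.9 a.
Adding the two equations eliminates T: 40.848 = 24.9 a, so a = 1.6405 m/s².

1.64 m/s²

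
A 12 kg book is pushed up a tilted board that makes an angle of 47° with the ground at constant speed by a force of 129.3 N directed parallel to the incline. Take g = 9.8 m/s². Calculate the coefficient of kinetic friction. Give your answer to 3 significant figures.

0.540

At constant speed ΣF = 0 along the incline. The applied 129.3 N acts up the slope; the weight component mg sin 47° = 86.007 N and kinetic friction μN both act down the slope.
So 129.3 = 86.007 + μ × 80.203, giving μ = (129.3 − 86.007) / 80.203 = 0.5398.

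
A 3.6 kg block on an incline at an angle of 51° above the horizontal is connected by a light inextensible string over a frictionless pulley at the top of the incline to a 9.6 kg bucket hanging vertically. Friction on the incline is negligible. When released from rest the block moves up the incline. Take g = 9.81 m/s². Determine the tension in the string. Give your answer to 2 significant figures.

46 N

For the block on the incline: the weight component along the slope is m₁g sin 51° = 3.6 × 9.81 × 0.7771 = 27.444 N and the normal force is N = m₁g cos 51° = 22.225 N.
Newton's second law for the block (up-slope positive): T − 27.444 = 3.6 a. For the hanging bucket (downward positive): 9.6 × 9.81 − T = 9.6 a.
Adding the two equations eliminates T: 66.732 = 13.2 a, so a = 5.0555 m/s².
Then from the hanging bucket's equation, T = 9.6 × (9.81 − 5.0555) = 45.643 N.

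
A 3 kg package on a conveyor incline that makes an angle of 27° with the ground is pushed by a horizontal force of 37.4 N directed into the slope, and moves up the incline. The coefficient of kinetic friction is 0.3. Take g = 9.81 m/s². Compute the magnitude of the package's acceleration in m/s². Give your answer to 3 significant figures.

The horizontal push has components F cos 27° = 37.4 × 0.8910 = 33.323 N up the incline and F sin 27° = 37.4 × 0.4540 = 16.980 N pressing into the surface.
The normal force is therefore N = mg cos 27° + F sin 27° = 26.222 + 16.980 = 43.202 N, and kinetic friction down the slope is μN = 0.3 × 43.202 = 12.961 N.
Along the incline: F cos 27° − mg sin 27° − μN = ma, so 33.323 − 13.361 − 12.961 = 3 a, giving a = 2.3337 m/s².

2.33 m/s²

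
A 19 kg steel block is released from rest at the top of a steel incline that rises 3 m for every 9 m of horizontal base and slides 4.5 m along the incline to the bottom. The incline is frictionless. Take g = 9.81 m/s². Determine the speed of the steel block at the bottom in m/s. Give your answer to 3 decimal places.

The weight component along the incline is mg sin 18.43° = 58.942 N and the normal force is N = mg cos 18.43° = 176.825 N.
With no friction, a = g sin 18.43° = 3.1022 m/s².
Starting from rest over a distance of 4.5 m, v² = 2aL = 2 × 3.1022 × 4.5 = 27.9198, so v = 5.2839 m/s.

5.284 m/s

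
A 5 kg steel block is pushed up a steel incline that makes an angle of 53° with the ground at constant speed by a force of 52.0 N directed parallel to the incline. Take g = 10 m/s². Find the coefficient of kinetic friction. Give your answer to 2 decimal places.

At constant speed ΣF = 0 along the incline. The applied 52.0 N acts up the slope; the weight component mg sin 53° = 39.932 N and kinetic friction μN both act down the slope.
So 52.0 = 39.932 + μ × 30.091, giving μ = (52.0 − 39.932) / 30.091 = 0.4011.

0.40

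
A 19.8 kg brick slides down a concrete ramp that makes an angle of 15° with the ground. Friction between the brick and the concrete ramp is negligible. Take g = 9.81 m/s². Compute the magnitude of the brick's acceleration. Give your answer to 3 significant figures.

2.54 m/s²

Resolving the weight along the incline: the component pulling the brick down the slope is mg sin 15° = 19.8 × 9.81 × 0.2588 = 50.269 N, and the normal force is N = mg cos 15° = 19.8 × 9.81 × 0.9659 = 187.614 N.
With no friction the net force along the incline is 50.269 N, so a = g sin 15° = 50.269 / 19.8 = 2.5388 m/s².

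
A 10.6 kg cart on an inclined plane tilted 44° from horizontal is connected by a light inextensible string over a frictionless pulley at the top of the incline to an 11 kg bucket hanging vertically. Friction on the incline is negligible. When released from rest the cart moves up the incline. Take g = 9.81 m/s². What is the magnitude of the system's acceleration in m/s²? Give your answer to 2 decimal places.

For the cart on the incline: the weight component along the slope is m₁g sin 44° = 10.6 × 9.81 × 0.6947 = 72.239 N and the normal force is N = m₁g cos 44° = 74.801 N.
Newton's second law for the cart (up-slope positive): T − 72.239 = 10.6 a. For the hanging bucket (downward positive): 11 × 9.81 − T = 11 a.
Adding the two equations eliminates T: 35.671 = 21.6 a, so a = 1.6514 m/s².

1.65 m/s²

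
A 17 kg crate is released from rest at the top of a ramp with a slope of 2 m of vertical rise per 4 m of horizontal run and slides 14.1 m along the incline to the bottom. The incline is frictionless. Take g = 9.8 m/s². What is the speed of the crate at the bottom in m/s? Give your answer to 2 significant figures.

11 m/s

The weight component along the incline is mg sin 26.57° = 74.506 N and the normal force is N = mg cos 26.57° = 149.012 N.
With no friction, a = g sin 26.57° = 4.3827 m/s².
Starting from rest over a distance of 14.1 m, v² = 2aL = 2 × 4.3827 × 14.1 = 123.5921, so v = 11.1172 m/s.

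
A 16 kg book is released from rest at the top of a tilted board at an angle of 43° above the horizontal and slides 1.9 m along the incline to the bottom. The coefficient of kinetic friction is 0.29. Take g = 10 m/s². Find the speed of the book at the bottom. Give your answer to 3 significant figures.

The weight component along the incline is mg sin 43° = 109.120 N and the normal force is N = mg cos 43° = 117.017 N.
Friction up the slope is f = μN = 0.29 × 117.017 = 33.935 N, so the net downslope force is 109.120 − 33.935 = 75.185 N and a = 75.185 / 16 = 4.6991 m/s².
Starting from rest over a distance of 1.9 m, v² = 2aL = 2 × 4.6991 × 1.9 = 17.8566, so v = 4.2257 m/s.

4.23 m/s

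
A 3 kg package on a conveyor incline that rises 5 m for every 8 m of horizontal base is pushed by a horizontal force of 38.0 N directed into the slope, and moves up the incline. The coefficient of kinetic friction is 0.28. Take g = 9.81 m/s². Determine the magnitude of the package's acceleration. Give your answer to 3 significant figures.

1.33 m/s²

The horizontal push has components F cos 32.01° = 38.0 × 0.8480 = 32.224 N up the incline and F sin 32.01° = 38.0 × 0.5300 = 20.140 N pressing into the surface.
The normal force is therefore N = mg cos 32.01° + F sin 32.01° = 24.957 + 20.140 = 45.097 N, and kinetic friction down the slope is μN = 0.28 × 45.097 = 12.627 N.
Along the incline: F cos 32.01° − mg sin 32.01° − μN = ma, so 32.224 − 15.598 − 12.627 = 3 a, giving a = 1.3330 m/s².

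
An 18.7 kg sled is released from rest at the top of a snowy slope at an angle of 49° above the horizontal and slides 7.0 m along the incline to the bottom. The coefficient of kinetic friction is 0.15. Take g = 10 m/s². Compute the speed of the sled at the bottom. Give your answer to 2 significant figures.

9.6 m/s

The weight component along the incline is mg sin 49° = 141.131 N and the normal force is N = mg cos 49° = 122.683 N.
Friction up the slope is f = μN = 0.15 × 122.683 = 18.402 N, so the net downslope force is 141.131 − 18.402 = 122.729 N and a = 122.729 / 18.7 = 6.5630 m/s².
Starting from rest over a distance of 7.0 m, v² = 2aL = 2 × 6.5630 × 7.0 = 91.8820, so v = 9.5855 m/s.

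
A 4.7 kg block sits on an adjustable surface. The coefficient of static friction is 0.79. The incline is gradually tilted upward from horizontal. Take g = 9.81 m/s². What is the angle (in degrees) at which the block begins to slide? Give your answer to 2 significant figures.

38°

At the threshold of sliding, static friction is at its maximum μ_s N and exactly balances the weight component along the incline: mg sin θ = μ_s mg cos θ.
Hence tan θ = μ_s = 0.79, so θ = arctan(0.79) = 38.3087°.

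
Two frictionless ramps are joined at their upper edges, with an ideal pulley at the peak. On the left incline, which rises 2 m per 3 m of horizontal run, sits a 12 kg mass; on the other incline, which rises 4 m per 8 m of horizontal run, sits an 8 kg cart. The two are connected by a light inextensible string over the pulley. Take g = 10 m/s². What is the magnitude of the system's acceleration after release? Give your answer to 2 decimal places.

1.54 m/s²

Resolve each weight along its own incline: the 12 kg mass has component 12 × 10 × sin 33.69° = 66.564 N down its slope, and the 8 kg mass has 8 × 10 × sin 26.57° = 35.777 N down its slope.
The 12 kg side's 66.564 N exceeds the other side's 35.777 N, so that mass slides down and the 8 kg mass slides up. Taking that direction as positive, Newton's second law for the whole system gives 66.564 − 35.777 = (12 + 8) a, so a = 30.787 / 20 = 1.5393 m/s².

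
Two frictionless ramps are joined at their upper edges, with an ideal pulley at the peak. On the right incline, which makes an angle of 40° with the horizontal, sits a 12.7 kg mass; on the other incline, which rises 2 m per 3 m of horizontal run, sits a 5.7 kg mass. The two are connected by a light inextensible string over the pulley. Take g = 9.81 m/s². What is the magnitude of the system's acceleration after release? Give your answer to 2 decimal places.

2.67 m/s²

Resolve each weight along its own incline: the 12.7 kg mass has component 12.7 × 9.81 × sin 40° = 80.083 N down its slope, and the 5.7 kg mass has 5.7 × 9.81 × sin 33.69° = 31.017 N down its slope.
The 12.7 kg side's 80.083 N exceeds the other side's 31.017 N, so that mass slides down and the 5.7 kg mass slides up. Taking that direction as positive, Newton's second law for the whole system gives 80.083 − 31.017 = (12.7 + 5.7) a, so a = 49.066 / 18.4 = 2.6666 m/s².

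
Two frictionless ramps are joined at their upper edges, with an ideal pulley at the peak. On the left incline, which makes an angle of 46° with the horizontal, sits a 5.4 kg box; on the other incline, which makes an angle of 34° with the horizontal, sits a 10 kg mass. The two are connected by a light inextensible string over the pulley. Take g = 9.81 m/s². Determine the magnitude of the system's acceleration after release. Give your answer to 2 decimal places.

Resolve each weight along its own incline: the 5.4 kg mass has component 5.4 × 9.81 × sin 46° = 38.106 N down its slope, and the 10 kg mass has 10 × 9.81 × sin 34° = 54.857 N down its slope.
The 10 kg side's 54.857 N exceeds the other side's 38.106 N, so that mass slides down and the 5.4 kg mass slides up. Taking that direction as positive, Newton's second law for the whole system gives 54.857 − 38.106 = (5.4 + 10) a, so a = 16.751 / 15.4 = 1.0877 m/s².

1.09 m/s²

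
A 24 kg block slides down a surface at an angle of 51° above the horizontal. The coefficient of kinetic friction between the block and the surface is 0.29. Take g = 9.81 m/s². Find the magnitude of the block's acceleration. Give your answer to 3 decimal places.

Resolving the weight along the incline: the component pulling the block down the slope is mg sin 51° = 24 × 9.81 × 0.7771 = 182.960 N, and the normal force is N = mg cos 51° = 24 × 9.81 × 0.6293 = 148.162 N.
Kinetic friction acts up the slope with magnitude f = μN = 0.29 × 148.162 = 42.967 N.
Net force along the incline is 182.960 − 42.967 = 139.993 N, so a = 139.993 / 24 = 5.8330 m/s².

5.833 m/s²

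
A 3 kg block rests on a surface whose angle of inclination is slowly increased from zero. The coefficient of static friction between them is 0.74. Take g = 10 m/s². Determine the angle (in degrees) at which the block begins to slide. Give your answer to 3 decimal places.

36.501°

At the threshold of sliding, static friction is at its maximum μ_s N and exactly balances the weight component along the incline: mg sin θ = μ_s mg cos θ.
Hence tan θ = μ_s = 0.74, so θ = arctan(0.74) = 36.5014°.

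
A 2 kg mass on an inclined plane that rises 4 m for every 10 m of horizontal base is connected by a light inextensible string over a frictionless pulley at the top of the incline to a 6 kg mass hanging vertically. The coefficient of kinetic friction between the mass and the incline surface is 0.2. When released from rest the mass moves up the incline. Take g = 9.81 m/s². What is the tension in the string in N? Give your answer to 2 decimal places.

For the mass on the incline: the weight component along the slope is m₁g sin 21.80° = 2 × 9.81 × 0.3714 = 7.287 N and the normal force is N = m₁g cos 21.80° = 18.217 N.
Kinetic friction opposes the mass's motion up the incline: f = μN = 0.2 × 18.217 = 3.643 N acting down the slope.
Newton's second law for the mass (up-slope positive): T − 7.287 − 3.643 = 2 a. For the hanging mass (downward positive): 6 × 9.81 − T = 6 a.
Adding the two equations eliminates T: 47.930 = 8 a, so a = 5.9912 m/s².
Then from the hanging mass's equation, T = 6 × (9.81 − 5.9912) = 22.913 N.

22.91 N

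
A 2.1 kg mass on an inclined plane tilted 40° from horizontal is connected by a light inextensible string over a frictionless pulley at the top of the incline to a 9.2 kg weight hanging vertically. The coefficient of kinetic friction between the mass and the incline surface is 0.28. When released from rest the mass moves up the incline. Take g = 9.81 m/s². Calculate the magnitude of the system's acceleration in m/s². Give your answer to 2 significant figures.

6.4 m/s²

For the mass on the incline: the weight component along the slope is m₁g sin 40° = 2.1 × 9.81 × 0.6428 = 13.242 N and the normal force is N = m₁g cos 40° = 15.781 N.
Kinetic friction opposes the mass's motion up the incline: f = μN = 0.28 × 15.781 = 4.419 N acting down the slope.
Newton's second law for the mass (up-slope positive): T − 13.242 − 4.419 = 2.1 a. For the hanging weight (downward positive): 9.2 × 9.81 − T = 9.2 a.
Adding the two equations eliminates T: 72.591 = 11.3 a, so a = 6.4240 m/s².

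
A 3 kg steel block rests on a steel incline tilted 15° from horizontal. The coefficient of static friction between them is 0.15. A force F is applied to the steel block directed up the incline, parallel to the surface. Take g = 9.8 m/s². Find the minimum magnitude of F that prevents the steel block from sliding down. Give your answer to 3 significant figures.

The normal force is N = mg cos 15° = 28.398 N. With F at its minimum the steel block is on the verge of sliding down, so static friction is at its maximum μ_s N = 0.15 × 28.398 = 4.260 N and acts up the slope.
Equilibrium along the incline: F + μ_s N = mg sin 15°, so F = 7.609 − 4.260 = 3.349 N.

3.35 N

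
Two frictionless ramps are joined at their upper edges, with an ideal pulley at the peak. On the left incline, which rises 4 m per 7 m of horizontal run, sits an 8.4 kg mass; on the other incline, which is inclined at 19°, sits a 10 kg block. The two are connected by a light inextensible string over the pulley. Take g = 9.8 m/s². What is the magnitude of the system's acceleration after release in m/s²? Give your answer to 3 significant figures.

0.486 m/s²

Resolve each weight along its own incline: the 8.4 kg mass has component 8.4 × 9.8 × sin 29.74° = 40.842 N down its slope, and the 10 kg mass has 10 × 9.8 × sin 19° = 31.906 N down its slope.
The 8.4 kg side's 40.842 N exceeds the other side's 31.906 N, so that mass slides down and the 10 kg mass slides up. Taking that direction as positive, Newton's second law for the whole system gives 40.842 − 31.906 = (8.4 + 10) a, so a = 8.936 / 18.4 = 0.4857 m/s².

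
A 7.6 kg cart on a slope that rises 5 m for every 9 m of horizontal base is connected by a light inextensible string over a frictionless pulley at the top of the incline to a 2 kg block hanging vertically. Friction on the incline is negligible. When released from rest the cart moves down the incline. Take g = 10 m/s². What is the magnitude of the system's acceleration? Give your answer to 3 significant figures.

1.76 m/s²

For the cart on the incline: the weight component along the slope is m₁g sin 29.05° = 7.6 × 10 × 0.4856 = 36.906 N and the normal force is N = m₁g cos 29.05° = 66.436 N.
Newton's second law for the cart (down-slope positive): 36.906 − T = 7.6 a. For the hanging block (upward positive): T − 2 × 10 = 2 a.
Adding the two equations eliminates T: 16.906 = 9.6 a, so a = 1.7610 m/s².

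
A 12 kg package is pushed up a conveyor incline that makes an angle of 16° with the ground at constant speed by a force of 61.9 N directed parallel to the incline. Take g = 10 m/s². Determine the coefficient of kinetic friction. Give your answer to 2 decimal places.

0.25

At constant speed ΣF = 0 along the incline. The applied 61.9 N acts up the slope; the weight component mg sin 16° = 33.076 N and kinetic friction μN both act down the slope.
So 61.9 = 33.076 + μ × 115.351, giving μ = (61.9 − 33.076) / 115.351 = 0.2499.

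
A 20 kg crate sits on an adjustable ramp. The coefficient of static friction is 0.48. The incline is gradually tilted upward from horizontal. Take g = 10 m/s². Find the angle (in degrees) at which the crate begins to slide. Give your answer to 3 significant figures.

At the threshold of sliding, static friction is at its maximum μ_s N and exactly balances the weight component along the incline: mg sin θ = μ_s mg cos θ.
Hence tan θ = μ_s = 0.48, so θ = arctan(0.48) = 25.6410°.

25.6°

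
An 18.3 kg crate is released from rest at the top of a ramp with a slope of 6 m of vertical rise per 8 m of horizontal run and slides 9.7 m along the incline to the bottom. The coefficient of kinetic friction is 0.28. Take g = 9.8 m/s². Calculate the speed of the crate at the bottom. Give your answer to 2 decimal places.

The weight component along the incline is mg sin 36.87° = 107.604 N and the normal force is N = mg cos 36.87° = 143.472 N.
Friction up the slope is f = μN = 0.28 × 143.472 = 40.172 N, so the net downslope force is 107.604 − 40.172 = 67.432 N and a = 67.432 / 18.3 = 3.6848 m/s².
Starting from rest over a distance of 9.7 m, v² = 2aL = 2 × 3.6848 × 9.7 = 71.4851, so v = 8.4549 m/s.

8.45 m/s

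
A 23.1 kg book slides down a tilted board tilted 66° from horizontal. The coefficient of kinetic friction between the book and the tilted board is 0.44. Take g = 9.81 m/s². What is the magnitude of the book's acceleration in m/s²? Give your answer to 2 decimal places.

7.21 m/s²

Resolving the weight along the incline: the component pulling the book down the slope is mg sin 66° = 23.1 × 9.81 × 0.9135 = 207.009 N, and the normal force is N = mg cos 66° = 23.1 × 9.81 × 0.4067 = 92.163 N.
Kinetic friction acts up the slope with magnitude f = μN = 0.44 × 92.163 = 40.552 N.
Net force along the incline is 207.009 − 40.552 = 166.457 N, so a = 166.457 / 23.1 = 7.2059 m/s².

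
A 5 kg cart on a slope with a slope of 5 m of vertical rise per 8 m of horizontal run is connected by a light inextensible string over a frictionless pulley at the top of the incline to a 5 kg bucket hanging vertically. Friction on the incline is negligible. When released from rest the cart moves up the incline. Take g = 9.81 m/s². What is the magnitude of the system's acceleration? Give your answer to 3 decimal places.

For the cart on the incline: the weight component along the slope is m₁g sin 32.01° = 5 × 9.81 × 0.5300 = 25.997 N and the normal force is N = m₁g cos 32.01° = 41.594 N.
Newton's second law for the cart (up-slope positive): T − 25.997 = 5 a. For the hanging bucket (downward positive): 5 × 9.81 − T = 5 a.
Adding the two equations eliminates T: 23.053 = 10 a, so a = 2.3053 m/s².

2.305 m/s²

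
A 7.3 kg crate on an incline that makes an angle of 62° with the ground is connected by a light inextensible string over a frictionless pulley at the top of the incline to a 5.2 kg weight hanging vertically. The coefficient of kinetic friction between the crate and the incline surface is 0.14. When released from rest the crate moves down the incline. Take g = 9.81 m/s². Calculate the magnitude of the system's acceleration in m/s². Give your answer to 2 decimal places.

0.60 m/s²

For the crate on the incline: the weight component along the slope is m₁g sin 62° = 7.3 × 9.81 × 0.8829 = 63.227 N and the normal force is N = m₁g cos 62° = 33.620 N.
Kinetic friction opposes the crate's motion down the incline: f = μN = 0.14 × 33.620 = 4.707 N acting up the slope.
Newton's second law for the crate (down-slope positive): 63.227 − 4.707 − T = 7.3 a. For the hanging weight (upward positive): T − 5.2 × 9.81 = 5.2 a.
Adding the two equations eliminates T: 7.508 = 12.5 a, so a = 0.6006 m/s².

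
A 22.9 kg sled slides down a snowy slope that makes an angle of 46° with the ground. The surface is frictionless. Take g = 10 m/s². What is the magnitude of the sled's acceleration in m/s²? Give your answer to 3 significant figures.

Resolving the weight along the incline: the component pulling the sled down the slope is mg sin 46° = 22.9 × 10 × 0.7193 = 164.720 N, and the normal force is N = mg cos 46° = 22.9 × 10 × 0.6947 = 159.086 N.
With no friction the net force along the incline is 164.720 N, so a = g sin 46° = 164.720 / 22.9 = 7.1930 m/s².

7.19 m/s²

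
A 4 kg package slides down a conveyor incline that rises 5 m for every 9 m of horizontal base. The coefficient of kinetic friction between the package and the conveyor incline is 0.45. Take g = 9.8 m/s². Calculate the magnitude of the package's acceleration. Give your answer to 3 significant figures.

Resolving the weight along the incline: the component pulling the package down the slope is mg sin 29.05° = 4 × 9.8 × 0.4856 = 19.036 N, and the normal force is N = mg cos 29.05° = 4 × 9.8 × 0.8742 = 34.269 N.
Kinetic friction acts up the slope with magnitude f = μN = 0.45 × 34.269 = 15.421 N.
Net force along the incline is 19.036 − 15.421 = 3.615 N, so a = 3.615 / 4 = 0.9038 m/s².

0.904 m/s²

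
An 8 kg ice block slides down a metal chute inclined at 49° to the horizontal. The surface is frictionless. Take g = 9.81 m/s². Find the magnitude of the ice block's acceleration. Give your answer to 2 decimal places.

Resolving the weight along the incline: the component pulling the ice block down the slope is mg sin 49° = 8 × 9.81 × 0.7547 = 59.229 N, and the normal force is N = mg cos 49° = 8 × 9.81 × 0.6561 = 51.491 N.
With no friction the net force along the incline is 59.229 N, so a = g sin 49° = 59.229 / 8 = 7.4036 m/s².

7.40 m/s²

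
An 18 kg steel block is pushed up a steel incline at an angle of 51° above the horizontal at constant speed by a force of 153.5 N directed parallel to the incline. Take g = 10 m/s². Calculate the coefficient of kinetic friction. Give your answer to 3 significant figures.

0.120

At constant speed ΣF = 0 along the incline. The applied 153.5 N acts up the slope; the weight component mg sin 51° = 139.886 N and kinetic friction μN both act down the slope.
So 153.5 = 139.886 + μ × 113.278, giving μ = (153.5 − 139.886) / 113.278 = 0.1202.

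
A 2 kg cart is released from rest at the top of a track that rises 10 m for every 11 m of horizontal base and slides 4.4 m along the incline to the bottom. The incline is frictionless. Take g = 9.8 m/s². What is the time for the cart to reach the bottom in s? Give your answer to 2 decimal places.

1.16 s

The weight component along the incline is mg sin 42.27° = 13.184 N and the normal force is N = mg cos 42.27° = 14.503 N.
With no friction, a = g sin 42.27° = 6.5922 m/s².
Starting from rest, L = ½at², so t = √(2L/a) = √(2 × 4.4 / 6.5922) = 1.1554 s.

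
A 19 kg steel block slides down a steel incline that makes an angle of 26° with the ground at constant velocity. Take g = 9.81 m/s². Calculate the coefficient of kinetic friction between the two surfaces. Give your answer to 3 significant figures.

0.488

At constant velocity the net force along the incline is zero: mg sin 26° = μ mg cos 26°.
So μ = tan 26° = 0.4384 / 0.8988 = 0.4878.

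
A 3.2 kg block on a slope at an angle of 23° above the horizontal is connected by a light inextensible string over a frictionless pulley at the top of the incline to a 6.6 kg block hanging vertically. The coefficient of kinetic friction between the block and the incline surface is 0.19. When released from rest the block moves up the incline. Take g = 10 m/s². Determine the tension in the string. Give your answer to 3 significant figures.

For the block on the incline: the weight component along the slope is m₁g sin 23° = 3.2 × 10 × 0.3907 = 12.502 N and the normal force is N = m₁g cos 23° = 29.456 N.
Kinetic friction opposes the block's motion up the incline: f = μN = 0.19 × 29.456 = 5.597 N acting down the slope.
Newton's second law for the block (up-slope positive): T − 12.502 − 5.597 = 3.2 a. For the hanging block (downward positive): 6.6 × 10 − T = 6.6 a.
Adding the two equations eliminates T: 47.901 = 9.8 a, so a = 4.8879 m/s².
Then from the hanging block's equation, T = 6.6 × (10 − 4.8879) = 33.740 N.

33.7 N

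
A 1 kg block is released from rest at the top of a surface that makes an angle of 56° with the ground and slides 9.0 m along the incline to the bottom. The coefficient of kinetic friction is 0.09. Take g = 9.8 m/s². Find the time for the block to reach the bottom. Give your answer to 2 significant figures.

1.5 s

The weight component along the incline is mg sin 56° = 8.125 N and the normal force is N = mg cos 56° = 5.480 N.
Friction up the slope is f = μN = 0.09 × 5.480 = 0.493 N, so the net downslope force is 8.125 − 0.493 = 7.632 N and a = 7.632 / 1 = 7.6320 m/s².
Starting from rest, L = ½at², so t = √(2L/a) = √(2 × 9.0 / 7.6320) = 1.5357 s.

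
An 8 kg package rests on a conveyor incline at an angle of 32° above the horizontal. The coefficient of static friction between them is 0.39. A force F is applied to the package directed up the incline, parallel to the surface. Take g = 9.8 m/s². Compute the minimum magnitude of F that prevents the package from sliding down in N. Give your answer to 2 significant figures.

16 N

The normal force is N = mg cos 32° = 66.487 N. With F at its minimum the package is on the verge of sliding down, so static friction is at its maximum μ_s N = 0.39 × 66.487 = 25.930 N and acts up the slope.
Equilibrium along the incline: F + μ_s N = mg sin 32°, so F = 41.546 − 25.930 = 15.616 N.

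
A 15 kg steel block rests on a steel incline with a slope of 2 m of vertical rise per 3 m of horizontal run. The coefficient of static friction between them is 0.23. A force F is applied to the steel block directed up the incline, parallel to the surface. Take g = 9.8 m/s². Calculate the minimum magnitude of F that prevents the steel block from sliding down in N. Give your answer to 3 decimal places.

53.409 N

The normal force is N = mg cos 33.69° = 122.311 N. With F at its minimum the steel block is on the verge of sliding down, so static friction is at its maximum μ_s N = 0.23 × 122.311 = 28.132 N and acts up the slope.
Equilibrium along the incline: F + μ_s N = mg sin 33.69°, so F = 81.541 − 28.132 = 53.409 N.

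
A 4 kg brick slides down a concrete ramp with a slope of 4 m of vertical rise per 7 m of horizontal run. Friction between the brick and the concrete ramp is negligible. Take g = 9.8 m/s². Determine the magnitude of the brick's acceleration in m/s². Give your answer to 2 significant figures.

4.9 m/s²

Resolving the weight along the incline: the component pulling the brick down the slope is mg sin 29.74° = 4 × 9.8 × 0.4961 = 19.447 N, and the normal force is N = mg cos 29.74° = 4 × 9.8 × 0.8682 = 34.033 N.
With no friction the net force along the incline is 19.447 N, so a = g sin 29.74° = 19.447 / 4 = 4.8617 m/s².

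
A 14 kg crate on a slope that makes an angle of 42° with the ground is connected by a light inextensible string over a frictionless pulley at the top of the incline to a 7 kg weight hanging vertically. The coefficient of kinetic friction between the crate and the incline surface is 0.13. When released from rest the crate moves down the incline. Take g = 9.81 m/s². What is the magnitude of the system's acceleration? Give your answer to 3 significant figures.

For the crate on the incline: the weight component along the slope is m₁g sin 42° = 14 × 9.81 × 0.6691 = 91.894 N and the normal force is N = m₁g cos 42° = 102.064 N.
Kinetic friction opposes the crate's motion down the incline: f = μN = 0.13 × 102.064 = 13.268 N acting up the slope.
Newton's second law for the crate (down-slope positive): 91.894 − 13.268 − T = 14 a. For the hanging weight (upward positive): T − 7 × 9.81 = 7 a.
Adding the two equations eliminates T: 9.956 = 21 a, so a = 0.4741 m/s².

0.474 m/s²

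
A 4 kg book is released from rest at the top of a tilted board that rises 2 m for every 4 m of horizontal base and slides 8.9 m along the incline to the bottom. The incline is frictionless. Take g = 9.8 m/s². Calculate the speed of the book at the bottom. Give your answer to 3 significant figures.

The weight component along the incline is mg sin 26.57° = 17.531 N and the normal force is N = mg cos 26.57° = 35.062 N.
With no friction, a = g sin 26.57° = 4.3827 m/s².
Starting from rest over a distance of 8.9 m, v² = 2aL = 2 × 4.3827 × 8.9 = 78.0121, so v = 8.8324 m/s.

8.83 m/s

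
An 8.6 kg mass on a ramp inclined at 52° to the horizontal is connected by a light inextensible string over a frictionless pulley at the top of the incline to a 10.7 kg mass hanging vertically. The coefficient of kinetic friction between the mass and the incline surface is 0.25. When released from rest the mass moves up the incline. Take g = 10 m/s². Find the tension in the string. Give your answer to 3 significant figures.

For the mass on the incline: the weight component along the slope is m₁g sin 52° = 8.6 × 10 × 0.7880 = 67.768 N and the normal force is N = m₁g cos 52° = 52.947 N.
Kinetic friction opposes the mass's motion up the incline: f = μN = 0.25 × 52.947 = 13.237 N acting down the slope.
Newton's second law for the mass (up-slope positive): T − 67.768 − 13.237 = 8.6 a. For the hanging mass (downward positive): 10.7 × 10 − T = 10.7 a.
Adding the two equations eliminates T: 25.995 = 19.3 a, so a = 1.3469 m/s².
Then from the hanging mass's equation, T = 10.7 × (10 − 1.3469) = 92.588 N.

92.6 N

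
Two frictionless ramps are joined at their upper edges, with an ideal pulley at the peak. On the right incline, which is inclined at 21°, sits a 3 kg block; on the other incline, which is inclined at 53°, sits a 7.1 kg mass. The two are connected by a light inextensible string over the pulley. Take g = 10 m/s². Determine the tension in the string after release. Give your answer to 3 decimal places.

24.400 N

Resolve each weight along its own incline: the 3 kg mass has component 3 × 10 × sin 21° = 10.751 N down its slope, and the 7.1 kg mass has 7.1 × 10 × sin 53° = 56.703 N down its slope.
The 7.1 kg side's 56.703 N exceeds the other side's 10.751 N, so that mass slides down and the 3 kg mass slides up. Taking that direction as positive, Newton's second law for the whole system gives 56.703 − 10.751 = (3 + 7.1) a, so a = 45.952 / 10.1 = 4.5497 m/s².
For the 3 kg mass (up-slope positive): T − 10.751 = 3 × 4.5497, so T = 24.400 N.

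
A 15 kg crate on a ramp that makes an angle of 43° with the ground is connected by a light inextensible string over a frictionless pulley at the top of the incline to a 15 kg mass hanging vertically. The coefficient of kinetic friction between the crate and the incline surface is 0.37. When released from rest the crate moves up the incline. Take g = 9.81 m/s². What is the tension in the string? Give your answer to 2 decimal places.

143.66 N

For the crate on the incline: the weight component along the slope is m₁g sin 43° = 15 × 9.81 × 0.6820 = 100.356 N and the normal force is N = m₁g cos 43° = 107.619 N.
Kinetic friction opposes the crate's motion up the incline: f = μN = 0.37 × 107.619 = 39.819 N acting down the slope.
Newton's second law for the crate (up-slope positive): T − 100.356 − 39.819 = 15 a. For the hanging mass (downward positive): 15 × 9.81 − T = 15 a.
Adding the two equations eliminates T: 6.975 = 30 a, so a = 0.2325 m/s².
Then from the hanging mass's equation, T = 15 × (9.81 − 0.2325) = 143.663 N.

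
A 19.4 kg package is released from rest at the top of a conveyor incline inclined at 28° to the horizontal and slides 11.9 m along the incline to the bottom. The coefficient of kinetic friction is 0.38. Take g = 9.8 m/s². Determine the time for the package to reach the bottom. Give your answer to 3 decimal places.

The weight component along the incline is mg sin 28° = 89.256 N and the normal force is N = mg cos 28° = 167.866 N.
Friction up the slope is f = μN = 0.38 × 167.866 = 63.789 N, so the net downslope force is 89.256 − 63.789 = 25.467 N and a = 25.467 / 19.4 = 1.3127 m/s².
Starting from rest, L = ½at², so t = √(2L/a) = √(2 × 11.9 / 1.3127) = 4.2580 s.

4.258 s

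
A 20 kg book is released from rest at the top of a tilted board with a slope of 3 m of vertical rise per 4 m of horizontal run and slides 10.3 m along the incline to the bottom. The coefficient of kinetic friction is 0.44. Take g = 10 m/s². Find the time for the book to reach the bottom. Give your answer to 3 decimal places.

The weight component along the incline is mg sin 36.87° = 120.000 N and the normal force is N = mg cos 36.87° = 160.000 N.
Friction up the slope is f = μN = 0.44 × 160.000 = 70.400 N, so the net downslope force is 120.000 − 70.400 = 49.600 N and a = 49.600 / 20 = 2.4800 m/s².
Starting from rest, L = ½at², so t = √(2L/a) = √(2 × 10.3 / 2.4800) = 2.8821 s.

2.882 s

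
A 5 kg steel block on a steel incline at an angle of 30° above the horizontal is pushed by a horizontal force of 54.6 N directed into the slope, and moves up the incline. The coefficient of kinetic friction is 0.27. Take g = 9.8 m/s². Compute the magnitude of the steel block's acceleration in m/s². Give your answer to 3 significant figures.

0.791 m/s²

The horizontal push has components F cos 30° = 54.6 × 0.8660 = 47.284 N up the incline and F sin 30° = 54.6 × 0.5000 = 27.300 N pressing into the surface.
The normal force is therefore N = mg cos 30° + F sin 30° = 42.434 + 27.300 = 69.734 N, and kinetic friction down the slope is μN = 0.27 × 69.734 = 18.828 N.
Along the incline: F cos 30° − mg sin 30° − μN = ma, so 47.284 − 24.500 − 18.828 = 5 a, giving a = 0.7912 m/s².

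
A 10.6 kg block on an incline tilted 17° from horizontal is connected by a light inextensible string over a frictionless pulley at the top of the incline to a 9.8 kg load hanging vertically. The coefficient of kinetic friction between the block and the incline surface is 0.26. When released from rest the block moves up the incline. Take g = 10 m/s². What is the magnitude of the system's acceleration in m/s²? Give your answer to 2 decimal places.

For the block on the incline: the weight component along the slope is m₁g sin 17° = 10.6 × 10 × 0.2924 = 30.994 N and the normal force is N = m₁g cos 17° = 101.368 N.
Kinetic friction opposes the block's motion up the incline: f = μN = 0.26 × 101.368 = 26.356 N acting down the slope.
Newton's second law for the block (up-slope positive): T − 30.994 − 26.356 = 10.6 a. For the hanging load (downward positive): 9.8 × 10 − T = 9.8 a.
Adding the two equations eliminates T: 40.650 = 20.4 a, so a = 1.9926 m/s².

1.99 m/s²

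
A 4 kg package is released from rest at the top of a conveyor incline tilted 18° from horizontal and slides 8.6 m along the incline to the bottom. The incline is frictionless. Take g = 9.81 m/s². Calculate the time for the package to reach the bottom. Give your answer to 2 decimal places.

The weight component along the incline is mg sin 18° = 12.126 N and the normal force is N = mg cos 18° = 37.319 N.
With no friction, a = g sin 18° = 3.0315 m/s².
Starting from rest, L = ½at², so t = √(2L/a) = √(2 × 8.6 / 3.0315) = 2.3820 s.

2.38 s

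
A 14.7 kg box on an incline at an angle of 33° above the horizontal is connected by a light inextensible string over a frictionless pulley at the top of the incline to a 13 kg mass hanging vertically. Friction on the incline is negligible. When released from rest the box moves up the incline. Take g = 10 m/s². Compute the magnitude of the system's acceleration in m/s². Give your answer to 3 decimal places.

For the box on the incline: the weight component along the slope is m₁g sin 33° = 14.7 × 10 × 0.5446 = 80.056 N and the normal force is N = m₁g cos 33° = 123.285 N.
Newton's second law for the box (up-slope positive): T − 80.056 = 14.7 a. For the hanging mass (downward positive): 13 × 10 − T = 13 a.
Adding the two equations eliminates T: 49.944 = 27.7 a, so a = 1.8030 m/s².

1.803 m/s²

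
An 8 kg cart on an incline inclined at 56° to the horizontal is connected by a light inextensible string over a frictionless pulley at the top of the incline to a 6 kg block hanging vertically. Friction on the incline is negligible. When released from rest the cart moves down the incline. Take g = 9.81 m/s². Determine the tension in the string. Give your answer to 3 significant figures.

For the cart on the incline: the weight component along the slope is m₁g sin 56° = 8 × 9.81 × 0.8290 = 65.060 N and the normal force is N = m₁g cos 56° = 43.885 N.
Newton's second law for the cart (down-slope positive): 65.060 − T = 8 a. For the hanging block (upward positive): T − 6 × 9.81 = 6 a.
Adding the two equations eliminates T: 6.200 = 14 a, so a = 0.4429 m/s².
Then from the hanging block's equation, T = 6 × (9.81 + 0.4429) = 61.517 N.

61.5 N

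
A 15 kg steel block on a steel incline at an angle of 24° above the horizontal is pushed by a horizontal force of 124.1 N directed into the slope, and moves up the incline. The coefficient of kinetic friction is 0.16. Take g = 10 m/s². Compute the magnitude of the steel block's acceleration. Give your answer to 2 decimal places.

1.49 m/s²

The horizontal push has components F cos 24° = 124.1 × 0.9135 = 113.365 N up the incline and F sin 24° = 124.1 × 0.4067 = 50.471 N pressing into the surface.
The normal force is therefore N = mg cos 24° + F sin 24° = 137.025 + 50.471 = 187.496 N, and kinetic friction down the slope is μN = 0.16 × 187.496 = 29.999 N.
Along the incline: F cos 24° − mg sin 24° − μN = ma, so 113.365 − 61.005 − 29.999 = 15 a, giving a = 1.4907 m/s².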